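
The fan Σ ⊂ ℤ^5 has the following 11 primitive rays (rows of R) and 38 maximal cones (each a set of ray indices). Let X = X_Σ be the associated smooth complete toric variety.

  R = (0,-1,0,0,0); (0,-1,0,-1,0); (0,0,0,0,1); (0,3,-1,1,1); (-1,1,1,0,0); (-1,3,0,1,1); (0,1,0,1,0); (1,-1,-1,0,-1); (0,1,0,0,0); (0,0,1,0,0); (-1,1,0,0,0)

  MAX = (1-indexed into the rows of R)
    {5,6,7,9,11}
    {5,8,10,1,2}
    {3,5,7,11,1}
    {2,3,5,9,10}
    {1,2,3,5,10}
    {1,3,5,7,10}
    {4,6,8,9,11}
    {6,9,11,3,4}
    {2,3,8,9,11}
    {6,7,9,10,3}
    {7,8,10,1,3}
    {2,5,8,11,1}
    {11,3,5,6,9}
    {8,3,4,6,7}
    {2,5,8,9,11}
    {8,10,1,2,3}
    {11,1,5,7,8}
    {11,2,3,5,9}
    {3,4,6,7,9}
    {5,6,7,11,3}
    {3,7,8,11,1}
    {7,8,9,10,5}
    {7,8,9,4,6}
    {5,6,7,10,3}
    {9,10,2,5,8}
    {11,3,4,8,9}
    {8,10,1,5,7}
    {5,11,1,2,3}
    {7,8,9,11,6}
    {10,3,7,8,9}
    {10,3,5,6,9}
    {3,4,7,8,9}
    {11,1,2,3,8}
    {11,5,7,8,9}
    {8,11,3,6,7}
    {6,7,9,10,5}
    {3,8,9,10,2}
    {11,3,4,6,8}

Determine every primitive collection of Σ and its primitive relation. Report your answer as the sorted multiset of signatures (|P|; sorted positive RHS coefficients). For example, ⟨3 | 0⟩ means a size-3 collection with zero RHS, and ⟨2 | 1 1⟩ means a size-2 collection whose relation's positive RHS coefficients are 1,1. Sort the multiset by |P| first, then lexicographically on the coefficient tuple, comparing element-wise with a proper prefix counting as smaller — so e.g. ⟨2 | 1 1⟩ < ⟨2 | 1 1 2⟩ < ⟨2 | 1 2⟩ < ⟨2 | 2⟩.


Minimal non-faces — 16 found among 11 rays, 38 max cones:

  • {1,9}:  v_{1} + v_{9} = 0  ⇒ sig = ⟨2 | 0⟩
  • {2,7}:  v_{2} + v_{7} = 0  ⇒ sig = ⟨2 | 0⟩
  • {10,11}:  v_{10} + v_{11} = v_{5}  ⇒ sig = ⟨2 | 1⟩
  • {4,5}:  v_{4} + v_{5} = v_{6} + v_{9}  ⇒ sig = ⟨2 | 1 1⟩
  • {1,4}:  v_{1} + v_{4} = v_{3} + v_{6} + v_{8}  ⇒ sig = ⟨2 | 1 1 1⟩
  • {1,6}:  v_{1} + v_{6} = v_{3} + v_{7} + v_{11}  ⇒ sig = ⟨2 | 1 1 1⟩
  • {2,6}:  v_{2} + v_{6} = v_{3} + v_{9} + v_{11}  ⇒ sig = ⟨2 | 1 1 1⟩
  • {4,10}:  v_{4} + v_{10} = v_{3} + v_{7} + 2·v_{9}  ⇒ sig = ⟨2 | 1 1 2⟩
  • {2,4}:  v_{2} + v_{4} = 2·v_{3} + v_{8} + 2·v_{9} + v_{11}  ⇒ sig = ⟨2 | 1 1 2 2⟩
  • {3,5,8}:  v_{3} + v_{5} + v_{8} = 0  ⇒ sig = ⟨3 | 0⟩
  • {6,8,10}:  v_{6} + v_{8} + v_{10} = v_{7} + v_{9}  ⇒ sig = ⟨3 | 1 1⟩
  • {5,6,8}:  v_{5} + v_{6} + v_{8} = v_{7} + v_{9} + v_{11}  ⇒ sig = ⟨3 | 1 1 1⟩
  • {4,7,11}:  v_{4} + v_{7} + v_{11} = 2·v_{6} + v_{8}  ⇒ sig = ⟨3 | 1 2⟩
  • {3,6,8,9}:  v_{3} + v_{6} + v_{8} + v_{9} = v_{4}  ⇒ sig = ⟨4 | 1⟩
  • {3,7,9,11}:  v_{3} + v_{7} + v_{9} + v_{11} = v_{6}  ⇒ sig = ⟨4 | 1⟩
  • {3,5,7,9}:  v_{3} + v_{5} + v_{7} + v_{9} = v_{6} + v_{10}  ⇒ sig = ⟨4 | 1 1⟩

Sorted signature multiset PRS(X):
[⟨2 | 0⟩, ⟨2 | 0⟩, ⟨2 | 1⟩, ⟨2 | 1 1⟩, ⟨2 | 1 1 1⟩, ⟨2 | 1 1 1⟩, ⟨2 | 1 1 1⟩, ⟨2 | 1 1 2⟩, ⟨2 | 1 1 2 2⟩, ⟨3 | 0⟩, ⟨3 | 1 1⟩, ⟨3 | 1 1 1⟩, ⟨3 | 1 2⟩, ⟨4 | 1⟩, ⟨4 | 1⟩, ⟨4 | 1 1⟩]


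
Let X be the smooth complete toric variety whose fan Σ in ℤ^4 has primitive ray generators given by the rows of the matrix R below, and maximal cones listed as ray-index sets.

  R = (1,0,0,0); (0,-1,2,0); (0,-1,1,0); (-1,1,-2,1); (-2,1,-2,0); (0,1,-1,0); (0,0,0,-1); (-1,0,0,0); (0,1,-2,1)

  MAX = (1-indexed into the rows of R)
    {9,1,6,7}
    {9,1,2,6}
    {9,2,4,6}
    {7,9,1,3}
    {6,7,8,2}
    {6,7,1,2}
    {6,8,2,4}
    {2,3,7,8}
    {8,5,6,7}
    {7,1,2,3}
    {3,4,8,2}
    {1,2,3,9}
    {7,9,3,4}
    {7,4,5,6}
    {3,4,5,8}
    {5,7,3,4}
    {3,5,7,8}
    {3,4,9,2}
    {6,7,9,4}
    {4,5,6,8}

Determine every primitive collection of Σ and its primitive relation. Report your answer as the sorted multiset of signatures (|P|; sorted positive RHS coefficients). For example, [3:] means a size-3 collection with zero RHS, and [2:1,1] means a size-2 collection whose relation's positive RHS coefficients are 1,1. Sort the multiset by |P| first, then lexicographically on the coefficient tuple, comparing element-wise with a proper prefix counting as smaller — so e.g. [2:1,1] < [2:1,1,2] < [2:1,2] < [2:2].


Primitive collections (10):

  P = {1,8}:  v_{1} + v_{8} = 0  ⟹  sig = [2:]
  P = {3,6}:  v_{3} + v_{6} = 0  ⟹  sig = [2:]
  P = {1,4}:  v_{1} + v_{4} = v_{9}  ⟹  sig = [2:1]
  P = {8,9}:  v_{8} + v_{9} = v_{4}  ⟹  sig = [2:1]
  P = {1,5}:  v_{1} + v_{5} = v_{4} + v_{7}  ⟹  sig = [2:1,1]
  P = {5,9}:  v_{5} + v_{9} = 2·v_{4} + v_{7}  ⟹  sig = [2:1,2]
  P = {2,5}:  v_{2} + v_{5} = 2·v_{8}  ⟹  sig = [2:2]
  P = {2,7,9}:  v_{2} + v_{7} + v_{9} = 0  ⟹  sig = [3:]
  P = {2,4,7}:  v_{2} + v_{4} + v_{7} = v_{8}  ⟹  sig = [3:1]
  P = {4,7,8}:  v_{4} + v_{7} + v_{8} = v_{5}  ⟹  sig = [3:1]

Sorted signature multiset PRS(X):
{ [2:] ×2,  [2:1] ×2,  [2:1,1],  [2:1,2],  [2:2],  [3:],  [3:1] ×2 }


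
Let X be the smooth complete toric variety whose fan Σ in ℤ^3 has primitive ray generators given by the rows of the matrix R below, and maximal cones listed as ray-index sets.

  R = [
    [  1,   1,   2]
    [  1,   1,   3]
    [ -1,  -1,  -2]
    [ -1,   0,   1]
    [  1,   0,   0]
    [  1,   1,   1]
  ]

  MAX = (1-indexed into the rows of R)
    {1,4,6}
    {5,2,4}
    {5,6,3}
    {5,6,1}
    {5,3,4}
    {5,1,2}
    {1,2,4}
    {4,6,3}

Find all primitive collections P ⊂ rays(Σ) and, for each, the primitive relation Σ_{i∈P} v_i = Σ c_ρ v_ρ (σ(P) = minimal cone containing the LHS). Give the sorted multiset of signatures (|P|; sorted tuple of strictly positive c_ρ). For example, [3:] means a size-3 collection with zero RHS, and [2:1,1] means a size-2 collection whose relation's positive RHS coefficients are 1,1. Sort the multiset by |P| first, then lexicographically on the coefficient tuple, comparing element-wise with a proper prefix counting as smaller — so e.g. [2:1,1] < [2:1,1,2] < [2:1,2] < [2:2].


The 5 primitive collections of Σ (r=6, n=3):

  {1,3}:  v_{1} + v_{3} = 0  so sig = [2:]
  {2,3}:  v_{2} + v_{3} = v_{4} + v_{5}  so sig = [2:1,1]
  {2,6}:  v_{2} + v_{6} = 2·v_{1}  so sig = [2:2]
  {1,4,5}:  v_{1} + v_{4} + v_{5} = v_{2}  so sig = [3:1]
  {4,5,6}:  v_{4} + v_{5} + v_{6} = v_{1}  so sig = [3:1]

Sorted signature multiset PRS(X):
[[2:], [2:1,1], [2:2], [3:1], [3:1]]


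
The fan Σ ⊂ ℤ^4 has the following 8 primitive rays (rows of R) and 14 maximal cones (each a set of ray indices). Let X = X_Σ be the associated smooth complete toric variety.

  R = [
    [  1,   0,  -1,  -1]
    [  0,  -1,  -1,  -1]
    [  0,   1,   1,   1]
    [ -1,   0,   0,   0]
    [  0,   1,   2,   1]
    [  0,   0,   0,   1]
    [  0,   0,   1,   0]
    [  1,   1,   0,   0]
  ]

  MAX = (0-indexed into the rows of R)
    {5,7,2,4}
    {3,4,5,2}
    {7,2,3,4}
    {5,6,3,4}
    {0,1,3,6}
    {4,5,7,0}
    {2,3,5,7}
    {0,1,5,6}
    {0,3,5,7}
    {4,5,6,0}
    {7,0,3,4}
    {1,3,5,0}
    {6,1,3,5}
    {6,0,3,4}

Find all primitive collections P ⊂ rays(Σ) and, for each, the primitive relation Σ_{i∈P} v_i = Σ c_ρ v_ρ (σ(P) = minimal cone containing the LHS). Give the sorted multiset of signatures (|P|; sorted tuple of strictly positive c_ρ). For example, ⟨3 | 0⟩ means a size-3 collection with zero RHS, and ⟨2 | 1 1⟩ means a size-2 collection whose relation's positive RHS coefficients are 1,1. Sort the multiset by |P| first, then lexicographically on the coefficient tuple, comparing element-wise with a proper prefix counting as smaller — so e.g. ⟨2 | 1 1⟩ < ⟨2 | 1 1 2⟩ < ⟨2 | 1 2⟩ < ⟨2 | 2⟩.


The 9 primitive collections of Σ (r=8, n=4):

  • {1,2}:  v_{1} + v_{2} = 0  so sig = ⟨2 | 0⟩
  • {0,2}:  v_{0} + v_{2} = v_{7}  so sig = ⟨2 | 1⟩
  • {1,4}:  v_{1} + v_{4} = v_{6}  so sig = ⟨2 | 1⟩
  • {1,7}:  v_{1} + v_{7} = v_{0}  so sig = ⟨2 | 1⟩
  • {2,6}:  v_{2} + v_{6} = v_{4}  so sig = ⟨2 | 1⟩
  • {6,7}:  v_{6} + v_{7} = v_{0} + v_{4}  so sig = ⟨2 | 1 1⟩
  • {0,3,5,6}:  v_{0} + v_{3} + v_{5} + v_{6} = 0  so sig = ⟨4 | 0⟩
  • {0,3,4,5}:  v_{0} + v_{3} + v_{4} + v_{5} = v_{2}  so sig = ⟨4 | 1⟩
  • {3,4,5,7}:  v_{3} + v_{4} + v_{5} + v_{7} = 2·v_{2}  so sig = ⟨4 | 2⟩

Hence PRS(X_Σ) =
    ⟨2 | 0⟩
    ⟨2 | 1⟩
    ⟨2 | 1⟩
    ⟨2 | 1⟩
    ⟨2 | 1⟩
    ⟨2 | 1 1⟩
    ⟨4 | 0⟩
    ⟨4 | 1⟩
    ⟨4 | 2⟩


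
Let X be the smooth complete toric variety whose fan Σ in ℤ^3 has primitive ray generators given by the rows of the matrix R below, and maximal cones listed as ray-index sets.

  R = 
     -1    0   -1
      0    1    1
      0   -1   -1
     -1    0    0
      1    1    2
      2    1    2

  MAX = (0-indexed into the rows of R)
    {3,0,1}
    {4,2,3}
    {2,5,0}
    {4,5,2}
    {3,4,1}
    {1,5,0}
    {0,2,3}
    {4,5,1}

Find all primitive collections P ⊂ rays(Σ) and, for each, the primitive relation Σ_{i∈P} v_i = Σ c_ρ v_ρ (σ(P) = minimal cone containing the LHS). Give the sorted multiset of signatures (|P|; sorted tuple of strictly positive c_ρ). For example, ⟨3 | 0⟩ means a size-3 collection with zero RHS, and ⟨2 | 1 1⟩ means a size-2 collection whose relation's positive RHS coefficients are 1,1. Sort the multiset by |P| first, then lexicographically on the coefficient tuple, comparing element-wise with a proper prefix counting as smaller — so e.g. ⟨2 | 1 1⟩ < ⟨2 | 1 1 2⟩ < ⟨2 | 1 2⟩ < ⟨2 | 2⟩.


Primitive collections (3):

  P = {1,2}:  v_{1} + v_{2} = 0  so sig = ⟨2 | 0⟩
  P = {0,4}:  v_{0} + v_{4} = v_{1}  so sig = ⟨2 | 1⟩
  P = {3,5}:  v_{3} + v_{5} = v_{4}  so sig = ⟨2 | 1⟩

Sorted signature multiset PRS(X):
{ ⟨2 | 0⟩,  ⟨2 | 1⟩ ×2 }


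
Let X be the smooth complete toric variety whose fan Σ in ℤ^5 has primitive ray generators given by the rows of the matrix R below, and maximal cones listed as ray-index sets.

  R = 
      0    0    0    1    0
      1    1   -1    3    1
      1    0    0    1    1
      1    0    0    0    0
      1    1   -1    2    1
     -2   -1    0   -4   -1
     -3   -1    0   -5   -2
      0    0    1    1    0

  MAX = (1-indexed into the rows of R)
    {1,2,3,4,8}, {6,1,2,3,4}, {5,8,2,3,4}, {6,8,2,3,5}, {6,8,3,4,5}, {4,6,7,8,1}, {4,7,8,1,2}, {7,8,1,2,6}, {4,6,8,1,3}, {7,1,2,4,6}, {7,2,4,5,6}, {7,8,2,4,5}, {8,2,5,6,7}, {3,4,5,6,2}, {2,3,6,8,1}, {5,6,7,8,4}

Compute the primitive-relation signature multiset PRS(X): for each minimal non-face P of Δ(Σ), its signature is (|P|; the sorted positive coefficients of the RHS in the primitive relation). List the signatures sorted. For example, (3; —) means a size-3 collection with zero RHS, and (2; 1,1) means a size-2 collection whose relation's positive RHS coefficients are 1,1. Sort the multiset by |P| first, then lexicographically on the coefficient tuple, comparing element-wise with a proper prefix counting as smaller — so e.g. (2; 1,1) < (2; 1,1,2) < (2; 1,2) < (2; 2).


Δ(Σ) — 8 vertices, 3 min non-faces:

  {1,5}:  v_{1} + v_{5} = v_{2} — sig = (2; 1)
  {3,7}:  v_{3} + v_{7} = v_{6} — sig = (2; 1)
  {2,4,6,8}:  v_{2} + v_{4} + v_{6} + v_{8} = 0 — sig = (4; —)

so the primitive-relation signature multiset is
[(2; 1), (2; 1), (4; —)]


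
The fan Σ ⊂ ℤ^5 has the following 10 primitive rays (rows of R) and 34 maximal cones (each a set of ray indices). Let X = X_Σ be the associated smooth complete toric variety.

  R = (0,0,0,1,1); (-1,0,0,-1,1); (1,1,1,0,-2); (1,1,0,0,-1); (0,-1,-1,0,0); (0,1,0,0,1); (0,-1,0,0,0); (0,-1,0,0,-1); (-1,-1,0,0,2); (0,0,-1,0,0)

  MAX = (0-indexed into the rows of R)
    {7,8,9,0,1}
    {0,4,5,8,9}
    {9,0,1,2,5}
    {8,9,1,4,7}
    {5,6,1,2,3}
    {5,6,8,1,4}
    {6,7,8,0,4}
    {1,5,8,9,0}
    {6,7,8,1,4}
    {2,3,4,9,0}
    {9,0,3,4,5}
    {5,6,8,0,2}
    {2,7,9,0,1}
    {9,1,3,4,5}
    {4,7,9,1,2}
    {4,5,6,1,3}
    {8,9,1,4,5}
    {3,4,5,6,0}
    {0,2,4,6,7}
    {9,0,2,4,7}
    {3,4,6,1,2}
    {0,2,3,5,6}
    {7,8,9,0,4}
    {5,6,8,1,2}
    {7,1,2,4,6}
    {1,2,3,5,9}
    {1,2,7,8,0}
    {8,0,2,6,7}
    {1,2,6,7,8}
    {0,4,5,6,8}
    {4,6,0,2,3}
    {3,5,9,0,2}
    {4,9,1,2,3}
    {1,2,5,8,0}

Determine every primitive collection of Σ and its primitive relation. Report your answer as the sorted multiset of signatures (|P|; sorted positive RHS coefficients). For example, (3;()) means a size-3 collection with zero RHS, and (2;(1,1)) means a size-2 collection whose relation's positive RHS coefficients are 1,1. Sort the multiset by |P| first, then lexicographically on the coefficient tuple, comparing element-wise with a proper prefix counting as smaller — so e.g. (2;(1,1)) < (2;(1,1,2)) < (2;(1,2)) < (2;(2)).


Minimal non-faces — 10 found among 10 rays, 34 max cones:

  P = {5,7}:  v_{5} + v_{7} = 0 ; sig = (2;())
  P = {6,9}:  v_{6} + v_{9} = v_{4} ; sig = (2;(1))
  P = {3,7}:  v_{3} + v_{7} = v_{2} + v_{4} ; sig = (2;(1,1))
  P = {3,8}:  v_{3} + v_{8} = v_{5} + v_{6} ; sig = (2;(1,1))
  P = {2,8,9}:  v_{2} + v_{8} + v_{9} = 0 ; sig = (3;())
  P = {0,1,3}:  v_{0} + v_{1} + v_{3} = v_{5} ; sig = (3;(1))
  P = {0,1,6}:  v_{0} + v_{1} + v_{6} = v_{8} ; sig = (3;(1))
  P = {2,4,5}:  v_{2} + v_{4} + v_{5} = v_{3} ; sig = (3;(1))
  P = {2,4,8}:  v_{2} + v_{4} + v_{8} = v_{6} ; sig = (3;(1))
  P = {0,1,4}:  v_{0} + v_{1} + v_{4} = v_{8} + v_{9} ; sig = (3;(1,1))

Hence PRS(X_Σ) =
[(2;()), (2;(1)), (2;(1,1)), (2;(1,1)), (3;()), (3;(1)), (3;(1)), (3;(1)), (3;(1)), (3;(1,1))]


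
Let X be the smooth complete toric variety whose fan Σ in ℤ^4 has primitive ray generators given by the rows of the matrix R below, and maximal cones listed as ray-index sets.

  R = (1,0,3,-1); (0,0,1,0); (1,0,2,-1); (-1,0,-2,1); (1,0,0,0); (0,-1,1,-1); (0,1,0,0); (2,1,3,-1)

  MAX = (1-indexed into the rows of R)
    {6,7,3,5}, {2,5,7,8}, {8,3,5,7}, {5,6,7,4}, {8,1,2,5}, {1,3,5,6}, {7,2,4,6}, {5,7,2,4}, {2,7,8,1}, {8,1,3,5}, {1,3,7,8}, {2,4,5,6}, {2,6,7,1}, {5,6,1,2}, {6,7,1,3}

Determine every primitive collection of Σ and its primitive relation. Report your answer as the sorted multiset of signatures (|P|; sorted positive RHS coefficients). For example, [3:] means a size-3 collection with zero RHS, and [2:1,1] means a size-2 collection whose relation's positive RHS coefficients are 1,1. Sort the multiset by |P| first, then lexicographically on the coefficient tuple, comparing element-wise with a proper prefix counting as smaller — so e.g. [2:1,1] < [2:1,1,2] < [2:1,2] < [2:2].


7 collections generate NE(X_Σ); each relation:

  P={3,4}:  v_{3} + v_{4} = 0  →  sig = [2:]
  P={1,4}:  v_{1} + v_{4} = v_{2}  →  sig = [2:1]
  P={2,3}:  v_{2} + v_{3} = v_{1}  →  sig = [2:1]
  P={4,8}:  v_{4} + v_{8} = v_{2} + v_{5} + v_{7}  →  sig = [2:1,1,1]
  P={6,8}:  v_{6} + v_{8} = 2·v_{3}  →  sig = [2:2]
  P={1,5,7}:  v_{1} + v_{5} + v_{7} = v_{8}  →  sig = [3:1]
  P={2,5,6,7}:  v_{2} + v_{5} + v_{6} + v_{7} = v_{3}  →  sig = [4:1]

so the primitive-relation signature multiset is
{ [2:],  [2:1] ×2,  [2:1,1,1],  [2:2],  [3:1],  [4:1] }


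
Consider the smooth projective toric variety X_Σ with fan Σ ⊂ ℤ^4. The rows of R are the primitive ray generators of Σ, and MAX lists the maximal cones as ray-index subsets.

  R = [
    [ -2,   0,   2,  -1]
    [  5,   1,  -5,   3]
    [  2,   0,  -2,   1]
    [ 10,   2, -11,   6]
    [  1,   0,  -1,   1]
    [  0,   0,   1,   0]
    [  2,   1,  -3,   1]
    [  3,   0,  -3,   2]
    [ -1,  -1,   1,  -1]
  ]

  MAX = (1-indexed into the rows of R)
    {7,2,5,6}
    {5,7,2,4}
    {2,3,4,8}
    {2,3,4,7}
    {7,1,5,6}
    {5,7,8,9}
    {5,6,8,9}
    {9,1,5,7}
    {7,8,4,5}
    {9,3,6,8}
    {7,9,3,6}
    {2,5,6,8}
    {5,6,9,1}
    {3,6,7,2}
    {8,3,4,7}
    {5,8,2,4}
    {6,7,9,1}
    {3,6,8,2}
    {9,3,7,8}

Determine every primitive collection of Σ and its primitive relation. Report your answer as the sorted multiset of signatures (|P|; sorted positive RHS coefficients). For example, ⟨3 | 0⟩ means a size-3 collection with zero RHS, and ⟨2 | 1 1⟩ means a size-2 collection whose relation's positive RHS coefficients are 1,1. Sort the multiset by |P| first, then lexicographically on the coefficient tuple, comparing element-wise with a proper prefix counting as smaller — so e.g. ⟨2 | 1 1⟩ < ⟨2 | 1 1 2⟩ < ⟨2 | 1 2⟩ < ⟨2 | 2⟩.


11 collections generate NE(X_Σ); each relation:

  P = {1,3}:  v_{1} + v_{3} = 0  ⟹  sig = ⟨2 | 0⟩
  P = {1,8}:  v_{1} + v_{8} = v_{5}  ⟹  sig = ⟨2 | 1⟩
  P = {3,5}:  v_{3} + v_{5} = v_{8}  ⟹  sig = ⟨2 | 1⟩
  P = {1,2}:  v_{1} + v_{2} = v_{5} + v_{6} + v_{7}  ⟹  sig = ⟨2 | 1 1 1⟩
  P = {1,4}:  v_{1} + v_{4} = v_{2} + v_{5} + v_{7}  ⟹  sig = ⟨2 | 1 1 1⟩
  P = {4,9}:  v_{4} + v_{9} = 2·v_{3} + v_{7} + v_{8}  ⟹  sig = ⟨2 | 1 1 2⟩
  P = {2,9}:  v_{2} + v_{9} = 2·v_{3}  ⟹  sig = ⟨2 | 2⟩
  P = {4,6}:  v_{4} + v_{6} = 2·v_{2}  ⟹  sig = ⟨2 | 2⟩
  P = {2,7,8}:  v_{2} + v_{7} + v_{8} = v_{4}  ⟹  sig = ⟨3 | 1⟩
  P = {6,7,8}:  v_{6} + v_{7} + v_{8} = v_{2}  ⟹  sig = ⟨3 | 1⟩
  P = {5,6,7,9}:  v_{5} + v_{6} + v_{7} + v_{9} = v_{3}  ⟹  sig = ⟨4 | 1⟩

so the primitive-relation signature multiset is
[⟨2 | 0⟩, ⟨2 | 1⟩, ⟨2 | 1⟩, ⟨2 | 1 1 1⟩, ⟨2 | 1 1 1⟩, ⟨2 | 1 1 2⟩, ⟨2 | 2⟩, ⟨2 | 2⟩, ⟨3 | 1⟩, ⟨3 | 1⟩, ⟨4 | 1⟩]


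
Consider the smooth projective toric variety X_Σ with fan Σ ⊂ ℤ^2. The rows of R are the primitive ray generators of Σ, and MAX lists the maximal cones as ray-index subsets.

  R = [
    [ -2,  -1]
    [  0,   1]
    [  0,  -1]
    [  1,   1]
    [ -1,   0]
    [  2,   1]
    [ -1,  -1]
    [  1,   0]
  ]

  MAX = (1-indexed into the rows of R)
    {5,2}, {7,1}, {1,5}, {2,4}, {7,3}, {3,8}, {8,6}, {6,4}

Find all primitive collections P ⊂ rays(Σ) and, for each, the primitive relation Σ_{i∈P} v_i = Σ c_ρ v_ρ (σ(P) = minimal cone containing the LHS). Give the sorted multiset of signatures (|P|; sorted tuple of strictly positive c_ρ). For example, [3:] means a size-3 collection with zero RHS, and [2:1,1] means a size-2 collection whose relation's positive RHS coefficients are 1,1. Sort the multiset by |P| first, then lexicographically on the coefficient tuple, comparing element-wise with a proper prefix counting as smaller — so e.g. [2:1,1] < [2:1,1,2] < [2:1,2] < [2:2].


20 collections generate NE(X_Σ); each relation:

  P = {1,6}:  v_{1} + v_{6} = 0  so sig = [2:]
  P = {2,3}:  v_{2} + v_{3} = 0  so sig = [2:]
  P = {4,7}:  v_{4} + v_{7} = 0  so sig = [2:]
  P = {5,8}:  v_{5} + v_{8} = 0  so sig = [2:]
  P = {1,4}:  v_{1} + v_{4} = v_{5}  so sig = [2:1]
  P = {1,8}:  v_{1} + v_{8} = v_{7}  so sig = [2:1]
  P = {2,7}:  v_{2} + v_{7} = v_{5}  so sig = [2:1]
  P = {2,8}:  v_{2} + v_{8} = v_{4}  so sig = [2:1]
  P = {3,4}:  v_{3} + v_{4} = v_{8}  so sig = [2:1]
  P = {3,5}:  v_{3} + v_{5} = v_{7}  so sig = [2:1]
  P = {4,5}:  v_{4} + v_{5} = v_{2}  so sig = [2:1]
  P = {4,8}:  v_{4} + v_{8} = v_{6}  so sig = [2:1]
  P = {5,6}:  v_{5} + v_{6} = v_{4}  so sig = [2:1]
  P = {5,7}:  v_{5} + v_{7} = v_{1}  so sig = [2:1]
  P = {6,7}:  v_{6} + v_{7} = v_{8}  so sig = [2:1]
  P = {7,8}:  v_{7} + v_{8} = v_{3}  so sig = [2:1]
  P = {1,2}:  v_{1} + v_{2} = 2·v_{5}  so sig = [2:2]
  P = {1,3}:  v_{1} + v_{3} = 2·v_{7}  so sig = [2:2]
  P = {2,6}:  v_{2} + v_{6} = 2·v_{4}  so sig = [2:2]
  P = {3,6}:  v_{3} + v_{6} = 2·v_{8}  so sig = [2:2]

Sorted signature multiset PRS(X):
    |P|=2: 20 collections, coeffs (), (), (), (), (1), (1), (1), (1), (1), (1), (1), (1), (1), (1), (1), (1), (2), (2), (2), (2)


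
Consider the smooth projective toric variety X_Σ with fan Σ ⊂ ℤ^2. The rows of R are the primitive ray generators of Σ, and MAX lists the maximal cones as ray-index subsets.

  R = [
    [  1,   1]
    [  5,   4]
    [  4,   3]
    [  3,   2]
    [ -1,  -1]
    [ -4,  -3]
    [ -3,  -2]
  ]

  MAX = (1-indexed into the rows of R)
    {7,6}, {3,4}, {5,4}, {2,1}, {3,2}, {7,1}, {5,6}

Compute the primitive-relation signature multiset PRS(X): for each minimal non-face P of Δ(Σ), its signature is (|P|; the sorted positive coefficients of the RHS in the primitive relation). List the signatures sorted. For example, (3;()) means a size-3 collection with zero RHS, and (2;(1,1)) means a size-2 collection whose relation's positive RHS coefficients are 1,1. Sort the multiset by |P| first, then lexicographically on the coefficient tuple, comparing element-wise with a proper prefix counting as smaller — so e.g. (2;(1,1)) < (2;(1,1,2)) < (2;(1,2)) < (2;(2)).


Primitive collections (14):

  P={1,5}:  v_{1} + v_{5} = 0 — sig = (2;())
  P={3,6}:  v_{3} + v_{6} = 0 — sig = (2;())
  P={4,7}:  v_{4} + v_{7} = 0 — sig = (2;())
  P={1,3}:  v_{1} + v_{3} = v_{2} — sig = (2;(1))
  P={1,4}:  v_{1} + v_{4} = v_{3} — sig = (2;(1))
  P={1,6}:  v_{1} + v_{6} = v_{7} — sig = (2;(1))
  P={2,5}:  v_{2} + v_{5} = v_{3} — sig = (2;(1))
  P={2,6}:  v_{2} + v_{6} = v_{1} — sig = (2;(1))
  P={3,5}:  v_{3} + v_{5} = v_{4} — sig = (2;(1))
  P={3,7}:  v_{3} + v_{7} = v_{1} — sig = (2;(1))
  P={4,6}:  v_{4} + v_{6} = v_{5} — sig = (2;(1))
  P={5,7}:  v_{5} + v_{7} = v_{6} — sig = (2;(1))
  P={2,4}:  v_{2} + v_{4} = 2·v_{3} — sig = (2;(2))
  P={2,7}:  v_{2} + v_{7} = 2·v_{1} — sig = (2;(2))

Signatures (|P|; sorted positive RHS coefficients), sorted:
    (2;())
    (2;())
    (2;())
    (2;(1))
    (2;(1))
    (2;(1))
    (2;(1))
    (2;(1))
    (2;(1))
    (2;(1))
    (2;(1))
    (2;(1))
    (2;(2))
    (2;(2))


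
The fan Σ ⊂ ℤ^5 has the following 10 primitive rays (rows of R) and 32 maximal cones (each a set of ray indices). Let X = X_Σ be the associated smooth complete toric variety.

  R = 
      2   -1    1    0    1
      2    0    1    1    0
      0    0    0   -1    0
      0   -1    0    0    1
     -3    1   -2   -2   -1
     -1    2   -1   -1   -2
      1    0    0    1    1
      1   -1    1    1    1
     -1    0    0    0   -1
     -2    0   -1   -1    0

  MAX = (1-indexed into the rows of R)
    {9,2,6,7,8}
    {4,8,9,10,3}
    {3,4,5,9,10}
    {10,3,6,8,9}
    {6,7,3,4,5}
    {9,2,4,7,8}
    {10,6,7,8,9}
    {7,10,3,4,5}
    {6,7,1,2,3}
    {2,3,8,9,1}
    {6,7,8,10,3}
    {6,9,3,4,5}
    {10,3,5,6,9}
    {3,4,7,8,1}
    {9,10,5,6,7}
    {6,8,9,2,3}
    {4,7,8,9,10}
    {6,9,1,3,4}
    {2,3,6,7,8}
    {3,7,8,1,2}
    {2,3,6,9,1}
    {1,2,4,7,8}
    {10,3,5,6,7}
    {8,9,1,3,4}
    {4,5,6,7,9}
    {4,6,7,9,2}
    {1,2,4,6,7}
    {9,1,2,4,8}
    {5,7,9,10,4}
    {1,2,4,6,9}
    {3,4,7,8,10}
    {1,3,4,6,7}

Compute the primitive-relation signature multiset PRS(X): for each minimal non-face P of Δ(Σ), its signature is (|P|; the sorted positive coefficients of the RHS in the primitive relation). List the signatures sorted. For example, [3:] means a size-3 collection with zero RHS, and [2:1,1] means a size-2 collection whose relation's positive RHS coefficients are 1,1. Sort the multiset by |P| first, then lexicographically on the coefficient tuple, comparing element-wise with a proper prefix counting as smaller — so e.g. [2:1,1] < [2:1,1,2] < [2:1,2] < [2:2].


Δ(Σ) — 10 vertices, 11 min non-faces:

  P = {2,10}:  v_{2} + v_{10} = 0 ; sig = [2:]
  P = {5,8}:  v_{5} + v_{8} = v_{10} ; sig = [2:1]
  P = {1,10}:  v_{1} + v_{10} = v_{3} + v_{4} ; sig = [2:1,1]
  P = {2,5}:  v_{2} + v_{5} = v_{4} + v_{6} ; sig = [2:1,1]
  P = {1,5}:  v_{1} + v_{5} = v_{3} + 2·v_{4} + v_{6} ; sig = [2:1,1,2]
  P = {3,7,9}:  v_{3} + v_{7} + v_{9} = 0 ; sig = [3:]
  P = {4,6,8}:  v_{4} + v_{6} + v_{8} = 0 ; sig = [3:]
  P = {2,3,4}:  v_{2} + v_{3} + v_{4} = v_{1} ; sig = [3:1]
  P = {4,6,10}:  v_{4} + v_{6} + v_{10} = v_{5} ; sig = [3:1]
  P = {1,6,8}:  v_{1} + v_{6} + v_{8} = v_{2} + v_{3} ; sig = [3:1,1]
  P = {1,7,9}:  v_{1} + v_{7} + v_{9} = v_{2} + v_{4} ; sig = [3:1,1]

so the primitive-relation signature multiset is
[[2:], [2:1], [2:1,1], [2:1,1], [2:1,1,2], [3:], [3:], [3:1], [3:1], [3:1,1], [3:1,1]]


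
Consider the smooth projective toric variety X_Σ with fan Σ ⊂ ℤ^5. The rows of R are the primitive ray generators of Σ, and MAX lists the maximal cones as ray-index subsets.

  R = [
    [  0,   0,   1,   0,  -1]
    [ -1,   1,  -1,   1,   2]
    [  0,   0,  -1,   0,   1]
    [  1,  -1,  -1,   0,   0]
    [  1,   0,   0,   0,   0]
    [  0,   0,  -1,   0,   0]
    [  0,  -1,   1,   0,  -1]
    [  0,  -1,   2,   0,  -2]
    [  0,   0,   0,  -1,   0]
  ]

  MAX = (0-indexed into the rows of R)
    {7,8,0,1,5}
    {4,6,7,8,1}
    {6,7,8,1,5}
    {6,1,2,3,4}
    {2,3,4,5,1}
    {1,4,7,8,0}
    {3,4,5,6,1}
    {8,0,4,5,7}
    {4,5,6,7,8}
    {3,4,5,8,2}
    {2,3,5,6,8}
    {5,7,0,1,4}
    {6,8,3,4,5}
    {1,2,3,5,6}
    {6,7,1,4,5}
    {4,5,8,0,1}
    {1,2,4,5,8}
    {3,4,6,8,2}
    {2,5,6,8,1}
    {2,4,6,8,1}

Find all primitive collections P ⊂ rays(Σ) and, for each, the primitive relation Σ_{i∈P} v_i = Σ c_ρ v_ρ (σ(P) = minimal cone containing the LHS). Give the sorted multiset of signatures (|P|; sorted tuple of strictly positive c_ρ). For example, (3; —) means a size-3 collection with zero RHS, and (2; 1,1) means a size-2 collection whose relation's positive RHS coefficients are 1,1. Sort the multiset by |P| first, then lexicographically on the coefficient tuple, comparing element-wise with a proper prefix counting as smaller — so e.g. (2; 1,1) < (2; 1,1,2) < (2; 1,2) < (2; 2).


Primitive collections (9):

  • {0,2}:  v_{0} + v_{2} = 0 — sig = (2; —)
  • {0,6}:  v_{0} + v_{6} = v_{7} — sig = (2; 1)
  • {2,7}:  v_{2} + v_{7} = v_{6} — sig = (2; 1)
  • {0,3}:  v_{0} + v_{3} = v_{4} + v_{5} + v_{6} — sig = (2; 1,1,1)
  • {3,7}:  v_{3} + v_{7} = v_{4} + v_{5} + 2·v_{6} — sig = (2; 1,1,2)
  • {1,3,8}:  v_{1} + v_{3} + v_{8} = 2·v_{2} — sig = (3; 2)
  • {2,4,5,6}:  v_{2} + v_{4} + v_{5} + v_{6} = v_{3} — sig = (4; 1)
  • {1,4,5,7,8}:  v_{1} + v_{4} + v_{5} + v_{7} + v_{8} = 0 — sig = (5; —)
  • {1,4,5,6,8}:  v_{1} + v_{4} + v_{5} + v_{6} + v_{8} = v_{2} — sig = (5; 1)

Hence PRS(X_Σ) =
    (2; —)
    (2; 1)
    (2; 1)
    (2; 1,1,1)
    (2; 1,1,2)
    (3; 2)
    (4; 1)
    (5; —)
    (5; 1)


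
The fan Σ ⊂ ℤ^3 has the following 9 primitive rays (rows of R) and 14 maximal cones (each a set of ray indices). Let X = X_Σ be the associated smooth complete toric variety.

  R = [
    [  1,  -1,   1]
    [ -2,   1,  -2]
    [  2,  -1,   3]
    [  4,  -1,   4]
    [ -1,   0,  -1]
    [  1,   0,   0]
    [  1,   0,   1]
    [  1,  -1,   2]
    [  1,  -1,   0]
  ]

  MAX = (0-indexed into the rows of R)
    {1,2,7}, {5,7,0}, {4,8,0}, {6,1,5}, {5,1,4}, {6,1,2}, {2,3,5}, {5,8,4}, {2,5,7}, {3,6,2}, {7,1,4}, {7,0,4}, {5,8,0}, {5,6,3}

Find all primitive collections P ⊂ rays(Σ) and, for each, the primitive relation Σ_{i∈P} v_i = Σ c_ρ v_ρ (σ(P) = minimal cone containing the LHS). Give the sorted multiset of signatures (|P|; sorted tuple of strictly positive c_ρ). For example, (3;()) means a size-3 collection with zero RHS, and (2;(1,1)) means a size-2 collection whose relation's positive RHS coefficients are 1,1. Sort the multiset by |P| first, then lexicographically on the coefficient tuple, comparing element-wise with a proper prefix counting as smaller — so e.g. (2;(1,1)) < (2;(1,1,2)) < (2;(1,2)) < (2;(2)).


20 minimal non-faces of Δ(Σ) (on 9 rays):

  P={4,6}:  v_{4} + v_{6} = 0  so sig = (2;())
  P={0,1}:  v_{0} + v_{1} = v_{4}  so sig = (2;(1))
  P={2,4}:  v_{2} + v_{4} = v_{7}  so sig = (2;(1))
  P={6,7}:  v_{6} + v_{7} = v_{2}  so sig = (2;(1))
  P={0,6}:  v_{0} + v_{6} = v_{5} + v_{7}  so sig = (2;(1,1))
  P={3,4}:  v_{3} + v_{4} = v_{2} + v_{5}  so sig = (2;(1,1))
  P={6,8}:  v_{6} + v_{8} = v_{0} + v_{5}  so sig = (2;(1,1))
  P={2,8}:  v_{2} + v_{8} = v_{0} + v_{5} + v_{7}  so sig = (2;(1,1,1))
  P={0,3}:  v_{0} + v_{3} = v_{2} + 2·v_{5} + v_{7}  so sig = (2;(1,1,2))
  P={0,2}:  v_{0} + v_{2} = v_{5} + 2·v_{7}  so sig = (2;(1,2))
  P={1,8}:  v_{1} + v_{8} = 2·v_{4} + v_{5}  so sig = (2;(1,2))
  P={3,7}:  v_{3} + v_{7} = 2·v_{2} + v_{5}  so sig = (2;(1,2))
  P={1,3}:  v_{1} + v_{3} = 2·v_{6}  so sig = (2;(2))
  P={7,8}:  v_{7} + v_{8} = 2·v_{0}  so sig = (2;(2))
  P={3,8}:  v_{3} + v_{8} = 3·v_{5} + 2·v_{7}  so sig = (2;(2,3))
  P={1,5,7}:  v_{1} + v_{5} + v_{7} = 0  so sig = (3;())
  P={0,4,5}:  v_{0} + v_{4} + v_{5} = v_{8}  so sig = (3;(1))
  P={1,2,5}:  v_{1} + v_{2} + v_{5} = v_{6}  so sig = (3;(1))
  P={2,5,6}:  v_{2} + v_{5} + v_{6} = v_{3}  so sig = (3;(1))
  P={4,5,7}:  v_{4} + v_{5} + v_{7} = v_{0}  so sig = (3;(1))

Sorted signature multiset PRS(X):
[(2;()), (2;(1)), (2;(1)), (2;(1)), (2;(1,1)), (2;(1,1)), (2;(1,1)), (2;(1,1,1)), (2;(1,1,2)), (2;(1,2)), (2;(1,2)), (2;(1,2)), (2;(2)), (2;(2)), (2;(2,3)), (3;()), (3;(1)), (3;(1)), (3;(1)), (3;(1))]


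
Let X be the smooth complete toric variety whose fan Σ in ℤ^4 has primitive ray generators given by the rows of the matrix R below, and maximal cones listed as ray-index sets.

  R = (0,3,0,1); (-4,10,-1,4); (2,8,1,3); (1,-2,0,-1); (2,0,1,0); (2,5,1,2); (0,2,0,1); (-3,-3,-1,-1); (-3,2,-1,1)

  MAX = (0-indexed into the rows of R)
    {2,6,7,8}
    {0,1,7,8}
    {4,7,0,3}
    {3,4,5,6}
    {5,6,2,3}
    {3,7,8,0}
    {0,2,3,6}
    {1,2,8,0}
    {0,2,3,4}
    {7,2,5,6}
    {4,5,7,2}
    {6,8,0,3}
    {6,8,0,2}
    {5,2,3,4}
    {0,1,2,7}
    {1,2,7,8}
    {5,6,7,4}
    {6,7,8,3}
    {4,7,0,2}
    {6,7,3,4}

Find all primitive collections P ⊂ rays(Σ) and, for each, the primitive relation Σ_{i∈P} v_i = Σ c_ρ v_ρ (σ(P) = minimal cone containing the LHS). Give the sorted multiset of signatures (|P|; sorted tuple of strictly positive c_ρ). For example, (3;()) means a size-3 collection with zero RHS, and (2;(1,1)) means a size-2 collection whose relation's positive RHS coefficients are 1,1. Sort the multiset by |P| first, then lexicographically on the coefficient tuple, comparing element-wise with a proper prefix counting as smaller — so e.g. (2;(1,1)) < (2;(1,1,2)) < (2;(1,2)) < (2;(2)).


The 14 primitive collections of Σ (r=9, n=4):

  {0,5}:  v_{0} + v_{5} = v_{2}  ⇒ sig = (2;(1))
  {4,8}:  v_{4} + v_{8} = v_{5} + v_{7}  ⇒ sig = (2;(1,1))
  {5,8}:  v_{5} + v_{8} = v_{2} + v_{6} + v_{7}  ⇒ sig = (2;(1,1,1))
  {1,5}:  v_{1} + v_{5} = 2·v_{2} + v_{7} + v_{8}  ⇒ sig = (2;(1,1,2))
  {1,3}:  v_{1} + v_{3} = 2·v_{0} + v_{8}  ⇒ sig = (2;(1,2))
  {1,6}:  v_{1} + v_{6} = v_{2} + 2·v_{8}  ⇒ sig = (2;(1,2))
  {1,4}:  v_{1} + v_{4} = 2·v_{2} + 2·v_{7}  ⇒ sig = (2;(2,2))
  {3,5,7}:  v_{3} + v_{5} + v_{7} = 0  ⇒ sig = (3;())
  {0,4,6}:  v_{0} + v_{4} + v_{6} = v_{5}  ⇒ sig = (3;(1))
  {0,6,7}:  v_{0} + v_{6} + v_{7} = v_{8}  ⇒ sig = (3;(1))
  {2,3,7}:  v_{2} + v_{3} + v_{7} = v_{0}  ⇒ sig = (3;(1))
  {2,3,8}:  v_{2} + v_{3} + v_{8} = 2·v_{0} + v_{6}  ⇒ sig = (3;(1,2))
  {2,4,6}:  v_{2} + v_{4} + v_{6} = 2·v_{5}  ⇒ sig = (3;(2))
  {0,2,7,8}:  v_{0} + v_{2} + v_{7} + v_{8} = v_{1}  ⇒ sig = (4;(1))

Signatures (|P|; sorted positive RHS coefficients), sorted:
    (2;(1))
    (2;(1,1))
    (2;(1,1,1))
    (2;(1,1,2))
    (2;(1,2))
    (2;(1,2))
    (2;(2,2))
    (3;())
    (3;(1))
    (3;(1))
    (3;(1))
    (3;(1,2))
    (3;(2))
    (4;(1))


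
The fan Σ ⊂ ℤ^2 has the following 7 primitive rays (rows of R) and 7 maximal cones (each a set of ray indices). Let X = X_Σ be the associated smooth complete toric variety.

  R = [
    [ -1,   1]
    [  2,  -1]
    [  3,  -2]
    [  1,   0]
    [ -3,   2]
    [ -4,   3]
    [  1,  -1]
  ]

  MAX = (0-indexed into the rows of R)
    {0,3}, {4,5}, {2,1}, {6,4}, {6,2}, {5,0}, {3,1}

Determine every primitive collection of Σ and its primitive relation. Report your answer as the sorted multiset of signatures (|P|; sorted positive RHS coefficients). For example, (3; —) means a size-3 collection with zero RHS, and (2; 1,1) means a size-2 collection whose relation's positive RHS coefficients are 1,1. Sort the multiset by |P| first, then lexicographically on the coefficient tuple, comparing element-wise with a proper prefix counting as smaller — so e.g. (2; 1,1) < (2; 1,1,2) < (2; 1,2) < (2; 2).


Σ has 14 primitive collections:

  • {0,6}:  v_{0} + v_{6} = 0  ⟹  sig = (2; —)
  • {2,4}:  v_{2} + v_{4} = 0  ⟹  sig = (2; —)
  • {0,1}:  v_{0} + v_{1} = v_{3}  ⟹  sig = (2; 1)
  • {0,2}:  v_{0} + v_{2} = v_{1}  ⟹  sig = (2; 1)
  • {0,4}:  v_{0} + v_{4} = v_{5}  ⟹  sig = (2; 1)
  • {1,4}:  v_{1} + v_{4} = v_{0}  ⟹  sig = (2; 1)
  • {1,6}:  v_{1} + v_{6} = v_{2}  ⟹  sig = (2; 1)
  • {2,5}:  v_{2} + v_{5} = v_{0}  ⟹  sig = (2; 1)
  • {3,6}:  v_{3} + v_{6} = v_{1}  ⟹  sig = (2; 1)
  • {5,6}:  v_{5} + v_{6} = v_{4}  ⟹  sig = (2; 1)
  • {1,5}:  v_{1} + v_{5} = 2·v_{0}  ⟹  sig = (2; 2)
  • {2,3}:  v_{2} + v_{3} = 2·v_{1}  ⟹  sig = (2; 2)
  • {3,4}:  v_{3} + v_{4} = 2·v_{0}  ⟹  sig = (2; 2)
  • {3,5}:  v_{3} + v_{5} = 3·v_{0}  ⟹  sig = (2; 3)

Sorted signature multiset PRS(X):
[(2; —), (2; —), (2; 1), (2; 1), (2; 1), (2; 1), (2; 1), (2; 1), (2; 1), (2; 1), (2; 2), (2; 2), (2; 2), (2; 3)]


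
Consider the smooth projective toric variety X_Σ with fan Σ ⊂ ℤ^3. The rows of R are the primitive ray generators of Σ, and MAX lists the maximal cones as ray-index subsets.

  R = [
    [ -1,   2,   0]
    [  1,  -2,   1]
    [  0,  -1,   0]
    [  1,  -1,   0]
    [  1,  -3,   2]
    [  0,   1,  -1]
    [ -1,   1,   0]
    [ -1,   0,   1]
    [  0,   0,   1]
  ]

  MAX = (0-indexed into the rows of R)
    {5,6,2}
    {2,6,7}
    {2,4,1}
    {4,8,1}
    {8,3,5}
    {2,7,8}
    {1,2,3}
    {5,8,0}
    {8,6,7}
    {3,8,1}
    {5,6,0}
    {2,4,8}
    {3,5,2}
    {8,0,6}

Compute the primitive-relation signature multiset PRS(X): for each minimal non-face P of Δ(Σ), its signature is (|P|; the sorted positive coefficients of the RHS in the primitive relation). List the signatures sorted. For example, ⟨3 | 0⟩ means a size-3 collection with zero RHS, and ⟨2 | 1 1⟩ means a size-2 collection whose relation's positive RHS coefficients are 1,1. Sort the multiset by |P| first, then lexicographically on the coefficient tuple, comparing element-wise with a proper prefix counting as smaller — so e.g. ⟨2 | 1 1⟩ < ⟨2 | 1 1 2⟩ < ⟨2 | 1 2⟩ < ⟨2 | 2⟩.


20 minimal non-faces of Δ(Σ) (on 9 rays):

  P={3,6}:  v_{3} + v_{6} = 0  ⇒ sig = ⟨2 | 0⟩
  P={0,1}:  v_{0} + v_{1} = v_{8}  ⇒ sig = ⟨2 | 1⟩
  P={0,2}:  v_{0} + v_{2} = v_{6}  ⇒ sig = ⟨2 | 1⟩
  P={1,5}:  v_{1} + v_{5} = v_{3}  ⇒ sig = ⟨2 | 1⟩
  P={4,5}:  v_{4} + v_{5} = v_{1}  ⇒ sig = ⟨2 | 1⟩
  P={5,7}:  v_{5} + v_{7} = v_{6}  ⇒ sig = ⟨2 | 1⟩
  P={0,3}:  v_{0} + v_{3} = v_{5} + v_{8}  ⇒ sig = ⟨2 | 1 1⟩
  P={1,6}:  v_{1} + v_{6} = v_{2} + v_{8}  ⇒ sig = ⟨2 | 1 1⟩
  P={3,7}:  v_{3} + v_{7} = v_{2} + v_{8}  ⇒ sig = ⟨2 | 1 1⟩
  P={0,4}:  v_{0} + v_{4} = v_{2} + 2·v_{8}  ⇒ sig = ⟨2 | 1 2⟩
  P={0,7}:  v_{0} + v_{7} = 2·v_{6} + v_{8}  ⇒ sig = ⟨2 | 1 2⟩
  P={3,4}:  v_{3} + v_{4} = 2·v_{1}  ⇒ sig = ⟨2 | 2⟩
  P={1,7}:  v_{1} + v_{7} = 2·v_{2} + 2·v_{8}  ⇒ sig = ⟨2 | 2 2⟩
  P={4,6}:  v_{4} + v_{6} = 2·v_{2} + 2·v_{8}  ⇒ sig = ⟨2 | 2 2⟩
  P={4,7}:  v_{4} + v_{7} = 3·v_{2} + 3·v_{8}  ⇒ sig = ⟨2 | 3 3⟩
  P={2,5,8}:  v_{2} + v_{5} + v_{8} = 0  ⇒ sig = ⟨3 | 0⟩
  P={1,2,8}:  v_{1} + v_{2} + v_{8} = v_{4}  ⇒ sig = ⟨3 | 1⟩
  P={2,3,8}:  v_{2} + v_{3} + v_{8} = v_{1}  ⇒ sig = ⟨3 | 1⟩
  P={2,6,8}:  v_{2} + v_{6} + v_{8} = v_{7}  ⇒ sig = ⟨3 | 1⟩
  P={5,6,8}:  v_{5} + v_{6} + v_{8} = v_{0}  ⇒ sig = ⟨3 | 1⟩

Sorted signature multiset PRS(X):
    ⟨2 | 0⟩
    ⟨2 | 1⟩
    ⟨2 | 1⟩
    ⟨2 | 1⟩
    ⟨2 | 1⟩
    ⟨2 | 1⟩
    ⟨2 | 1 1⟩
    ⟨2 | 1 1⟩
    ⟨2 | 1 1⟩
    ⟨2 | 1 2⟩
    ⟨2 | 1 2⟩
    ⟨2 | 2⟩
    ⟨2 | 2 2⟩
    ⟨2 | 2 2⟩
    ⟨2 | 3 3⟩
    ⟨3 | 0⟩
    ⟨3 | 1⟩
    ⟨3 | 1⟩
    ⟨3 | 1⟩
    ⟨3 | 1⟩


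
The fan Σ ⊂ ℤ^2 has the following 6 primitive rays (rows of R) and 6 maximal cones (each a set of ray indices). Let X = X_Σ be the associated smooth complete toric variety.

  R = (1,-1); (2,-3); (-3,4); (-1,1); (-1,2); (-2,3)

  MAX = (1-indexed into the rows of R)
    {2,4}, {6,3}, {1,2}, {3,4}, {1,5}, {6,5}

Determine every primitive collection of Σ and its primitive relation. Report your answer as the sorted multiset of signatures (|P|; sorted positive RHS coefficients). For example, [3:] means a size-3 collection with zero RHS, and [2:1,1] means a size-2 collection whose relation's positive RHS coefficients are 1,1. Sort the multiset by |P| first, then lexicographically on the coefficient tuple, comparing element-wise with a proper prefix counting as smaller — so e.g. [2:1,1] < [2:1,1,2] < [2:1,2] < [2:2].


Δ(Σ) — 6 vertices, 9 min non-faces:

  • {1,4}:  v_{1} + v_{4} = 0  ⟹  sig = [2:]
  • {2,6}:  v_{2} + v_{6} = 0  ⟹  sig = [2:]
  • {1,3}:  v_{1} + v_{3} = v_{6}  ⟹  sig = [2:1]
  • {1,6}:  v_{1} + v_{6} = v_{5}  ⟹  sig = [2:1]
  • {2,3}:  v_{2} + v_{3} = v_{4}  ⟹  sig = [2:1]
  • {2,5}:  v_{2} + v_{5} = v_{1}  ⟹  sig = [2:1]
  • {4,5}:  v_{4} + v_{5} = v_{6}  ⟹  sig = [2:1]
  • {4,6}:  v_{4} + v_{6} = v_{3}  ⟹  sig = [2:1]
  • {3,5}:  v_{3} + v_{5} = 2·v_{6}  ⟹  sig = [2:2]

Signatures (|P|; sorted positive RHS coefficients), sorted:
    [2:]
    [2:]
    [2:1]
    [2:1]
    [2:1]
    [2:1]
    [2:1]
    [2:1]
    [2:2]


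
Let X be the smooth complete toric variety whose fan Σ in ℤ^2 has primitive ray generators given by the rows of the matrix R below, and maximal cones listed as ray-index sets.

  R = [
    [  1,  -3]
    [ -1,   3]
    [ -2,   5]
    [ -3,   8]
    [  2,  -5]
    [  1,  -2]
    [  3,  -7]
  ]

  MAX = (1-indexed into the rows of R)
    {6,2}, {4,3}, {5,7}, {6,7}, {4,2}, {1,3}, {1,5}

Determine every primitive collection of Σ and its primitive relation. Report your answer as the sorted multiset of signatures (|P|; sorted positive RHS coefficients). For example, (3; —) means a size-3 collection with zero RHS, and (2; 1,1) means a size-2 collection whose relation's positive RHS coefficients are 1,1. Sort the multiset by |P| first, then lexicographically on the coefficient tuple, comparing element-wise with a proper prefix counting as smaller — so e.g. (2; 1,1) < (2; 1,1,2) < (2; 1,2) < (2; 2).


The 14 primitive collections of Σ (r=7, n=2):

  P={1,2}:  v_{1} + v_{2} = 0  so sig = (2; —)
  P={3,5}:  v_{3} + v_{5} = 0  so sig = (2; —)
  P={1,4}:  v_{1} + v_{4} = v_{3}  so sig = (2; 1)
  P={1,6}:  v_{1} + v_{6} = v_{5}  so sig = (2; 1)
  P={2,3}:  v_{2} + v_{3} = v_{4}  so sig = (2; 1)
  P={2,5}:  v_{2} + v_{5} = v_{6}  so sig = (2; 1)
  P={3,6}:  v_{3} + v_{6} = v_{2}  so sig = (2; 1)
  P={3,7}:  v_{3} + v_{7} = v_{6}  so sig = (2; 1)
  P={4,5}:  v_{4} + v_{5} = v_{2}  so sig = (2; 1)
  P={5,6}:  v_{5} + v_{6} = v_{7}  so sig = (2; 1)
  P={4,7}:  v_{4} + v_{7} = v_{2} + v_{6}  so sig = (2; 1,1)
  P={1,7}:  v_{1} + v_{7} = 2·v_{5}  so sig = (2; 2)
  P={2,7}:  v_{2} + v_{7} = 2·v_{6}  so sig = (2; 2)
  P={4,6}:  v_{4} + v_{6} = 2·v_{2}  so sig = (2; 2)

Sorted signature multiset PRS(X):
[(2; —), (2; —), (2; 1), (2; 1), (2; 1), (2; 1), (2; 1), (2; 1), (2; 1), (2; 1), (2; 1,1), (2; 2), (2; 2), (2; 2)]


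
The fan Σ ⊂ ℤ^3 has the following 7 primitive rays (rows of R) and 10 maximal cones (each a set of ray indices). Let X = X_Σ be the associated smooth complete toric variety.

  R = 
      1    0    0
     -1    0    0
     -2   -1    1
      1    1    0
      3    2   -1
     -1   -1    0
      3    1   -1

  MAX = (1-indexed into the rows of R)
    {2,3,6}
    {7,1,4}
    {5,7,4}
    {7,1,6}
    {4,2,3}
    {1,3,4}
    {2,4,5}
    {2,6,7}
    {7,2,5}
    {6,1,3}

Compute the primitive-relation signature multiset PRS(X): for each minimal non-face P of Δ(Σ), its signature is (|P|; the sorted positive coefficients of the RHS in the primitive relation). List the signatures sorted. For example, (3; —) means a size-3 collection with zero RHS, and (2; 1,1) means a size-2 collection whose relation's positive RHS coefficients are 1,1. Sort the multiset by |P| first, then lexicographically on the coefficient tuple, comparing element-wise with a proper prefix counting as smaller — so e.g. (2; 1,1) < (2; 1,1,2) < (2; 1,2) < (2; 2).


7 collections generate NE(X_Σ); each relation:

  {1,2}:  v_{1} + v_{2} = 0 — sig = (2; —)
  {4,6}:  v_{4} + v_{6} = 0 — sig = (2; —)
  {3,5}:  v_{3} + v_{5} = v_{4} — sig = (2; 1)
  {3,7}:  v_{3} + v_{7} = v_{1} — sig = (2; 1)
  {1,5}:  v_{1} + v_{5} = v_{4} + v_{7} — sig = (2; 1,1)
  {5,6}:  v_{5} + v_{6} = v_{2} + v_{7} — sig = (2; 1,1)
  {2,4,7}:  v_{2} + v_{4} + v_{7} = v_{5} — sig = (3; 1)

so the primitive-relation signature multiset is
[(2; —), (2; —), (2; 1), (2; 1), (2; 1,1), (2; 1,1), (3; 1)]
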